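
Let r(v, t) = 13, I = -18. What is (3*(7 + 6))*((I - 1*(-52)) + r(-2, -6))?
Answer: 1833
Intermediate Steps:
(3*(7 + 6))*((I - 1*(-52)) + r(-2, -6)) = (3*(7 + 6))*((-18 - 1*(-52)) + 13) = (3*13)*((-18 + 52) + 13) = 39*(34 + 13) = 39*47 = 1833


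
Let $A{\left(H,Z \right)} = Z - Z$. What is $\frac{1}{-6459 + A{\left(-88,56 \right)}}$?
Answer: $- \frac{1}{6459} \approx -0.00015482$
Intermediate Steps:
$A{\left(H,Z \right)} = 0$
$\frac{1}{-6459 + A{\left(-88,56 \right)}} = \frac{1}{-6459 + 0} = \frac{1}{-6459} = - \frac{1}{6459}$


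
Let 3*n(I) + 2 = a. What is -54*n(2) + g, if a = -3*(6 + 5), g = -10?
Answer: 620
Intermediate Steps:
a = -33 (a = -3*11 = -33)
n(I) = -35/3 (n(I) = -⅔ + (⅓)*(-33) = -⅔ - 11 = -35/3)
-54*n(2) + g = -54*(-35/3) - 10 = 630 - 10 = 620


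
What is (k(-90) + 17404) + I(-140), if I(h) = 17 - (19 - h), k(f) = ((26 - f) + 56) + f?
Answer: 17344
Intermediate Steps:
k(f) = 82 (k(f) = (82 - f) + f = 82)
I(h) = -2 + h (I(h) = 17 + (-19 + h) = -2 + h)
(k(-90) + 17404) + I(-140) = (82 + 17404) + (-2 - 140) = 17486 - 142 = 17344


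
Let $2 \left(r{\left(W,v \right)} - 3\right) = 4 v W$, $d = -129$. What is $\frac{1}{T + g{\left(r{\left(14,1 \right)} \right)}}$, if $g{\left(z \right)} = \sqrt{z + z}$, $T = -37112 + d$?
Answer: $- \frac{37241}{1386892019} - \frac{\sqrt{62}}{1386892019} \approx -2.6858 \cdot 10^{-5}$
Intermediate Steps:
$r{\left(W,v \right)} = 3 + 2 W v$ ($r{\left(W,v \right)} = 3 + \frac{4 v W}{2} = 3 + \frac{4 W v}{2} = 3 + 2 W v$)
$T = -37241$ ($T = -37112 - 129 = -37241$)
$g{\left(z \right)} = \sqrt{2} \sqrt{z}$ ($g{\left(z \right)} = \sqrt{2 z} = \sqrt{2} \sqrt{z}$)
$\frac{1}{T + g{\left(r{\left(14,1 \right)} \right)}} = \frac{1}{-37241 + \sqrt{2} \sqrt{3 + 2 \cdot 14 \cdot 1}} = \frac{1}{-37241 + \sqrt{2} \sqrt{3 + 28}} = \frac{1}{-37241 + \sqrt{2} \sqrt{31}} = \frac{1}{-37241 + \sqrt{62}}$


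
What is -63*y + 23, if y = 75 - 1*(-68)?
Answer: -8986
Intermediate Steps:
y = 143 (y = 75 + 68 = 143)
-63*y + 23 = -63*143 + 23 = -9009 + 23 = -8986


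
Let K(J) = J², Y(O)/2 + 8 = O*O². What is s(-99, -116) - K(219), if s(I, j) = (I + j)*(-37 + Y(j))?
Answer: 671148714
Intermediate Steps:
Y(O) = -16 + 2*O³ (Y(O) = -16 + 2*(O*O²) = -16 + 2*O³)
s(I, j) = (-53 + 2*j³)*(I + j) (s(I, j) = (I + j)*(-37 + (-16 + 2*j³)) = (I + j)*(-53 + 2*j³) = (-53 + 2*j³)*(I + j))
s(-99, -116) - K(219) = (-53*(-99) - 53*(-116) + 2*(-116)⁴ + 2*(-99)*(-116)³) - 1*219² = (5247 + 6148 + 2*181063936 + 2*(-99)*(-1560896)) - 1*47961 = (5247 + 6148 + 362127872 + 309057408) - 47961 = 671196675 - 47961 = 671148714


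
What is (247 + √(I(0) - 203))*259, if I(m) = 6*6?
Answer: 63973 + 259*I*√167 ≈ 63973.0 + 3347.0*I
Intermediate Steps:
I(m) = 36
(247 + √(I(0) - 203))*259 = (247 + √(36 - 203))*259 = (247 + √(-167))*259 = (247 + I*√167)*259 = 63973 + 259*I*√167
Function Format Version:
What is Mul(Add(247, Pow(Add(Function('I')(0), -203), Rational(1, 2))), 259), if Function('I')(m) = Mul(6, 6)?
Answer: Add(63973, Mul(259, I, Pow(167, Rational(1, 2)))) ≈ Add(63973., Mul(3347.0, I))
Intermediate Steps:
Function('I')(m) = 36
Mul(Add(247, Pow(Add(Function('I')(0), -203), Rational(1, 2))), 259) = Mul(Add(247, Pow(Add(36, -203), Rational(1, 2))), 259) = Mul(Add(247, Pow(-167, Rational(1, 2))), 259) = Mul(Add(247, Mul(I, Pow(167, Rational(1, 2)))), 259) = Add(63973, Mul(259, I, Pow(167, Rational(1, 2))))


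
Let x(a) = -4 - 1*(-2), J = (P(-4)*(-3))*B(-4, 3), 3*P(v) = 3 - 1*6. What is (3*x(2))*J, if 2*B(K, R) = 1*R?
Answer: -27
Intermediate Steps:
P(v) = -1 (P(v) = (3 - 1*6)/3 = (3 - 6)/3 = (⅓)*(-3) = -1)
B(K, R) = R/2 (B(K, R) = (1*R)/2 = R/2)
J = 9/2 (J = (-1*(-3))*((½)*3) = 3*(3/2) = 9/2 ≈ 4.5000)
x(a) = -2 (x(a) = -4 + 2 = -2)
(3*x(2))*J = (3*(-2))*(9/2) = -6*9/2 = -27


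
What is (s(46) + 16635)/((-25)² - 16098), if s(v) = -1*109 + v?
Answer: -16572/15473 ≈ -1.0710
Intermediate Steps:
s(v) = -109 + v
(s(46) + 16635)/((-25)² - 16098) = ((-109 + 46) + 16635)/((-25)² - 16098) = (-63 + 16635)/(625 - 16098) = 16572/(-15473) = 16572*(-1/15473) = -16572/15473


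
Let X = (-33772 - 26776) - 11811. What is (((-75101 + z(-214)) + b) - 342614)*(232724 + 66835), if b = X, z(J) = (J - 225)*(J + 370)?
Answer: -167321075922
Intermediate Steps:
X = -72359 (X = -60548 - 11811 = -72359)
z(J) = (-225 + J)*(370 + J)
b = -72359
(((-75101 + z(-214)) + b) - 342614)*(232724 + 66835) = (((-75101 + (-83250 + (-214)**2 + 145*(-214))) - 72359) - 342614)*(232724 + 66835) = (((-75101 + (-83250 + 45796 - 31030)) - 72359) - 342614)*299559 = (((-75101 - 68484) - 72359) - 342614)*299559 = ((-143585 - 72359) - 342614)*299559 = (-215944 - 342614)*299559 = -558558*299559 = -167321075922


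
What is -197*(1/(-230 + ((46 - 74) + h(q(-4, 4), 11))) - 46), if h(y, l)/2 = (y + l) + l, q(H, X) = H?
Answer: 2011961/222 ≈ 9062.9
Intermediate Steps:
h(y, l) = 2*y + 4*l (h(y, l) = 2*((y + l) + l) = 2*((l + y) + l) = 2*(y + 2*l) = 2*y + 4*l)
-197*(1/(-230 + ((46 - 74) + h(q(-4, 4), 11))) - 46) = -197*(1/(-230 + ((46 - 74) + (2*(-4) + 4*11))) - 46) = -197*(1/(-230 + (-28 + (-8 + 44))) - 46) = -197*(1/(-230 + (-28 + 36)) - 46) = -197*(1/(-230 + 8) - 46) = -197*(1/(-222) - 46) = -197*(-1/222 - 46) = -197*(-10213/222) = 2011961/222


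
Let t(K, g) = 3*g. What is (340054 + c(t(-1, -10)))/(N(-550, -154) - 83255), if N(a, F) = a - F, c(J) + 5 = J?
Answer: -340019/83651 ≈ -4.0647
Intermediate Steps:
c(J) = -5 + J
(340054 + c(t(-1, -10)))/(N(-550, -154) - 83255) = (340054 + (-5 + 3*(-10)))/((-550 - 1*(-154)) - 83255) = (340054 + (-5 - 30))/((-550 + 154) - 83255) = (340054 - 35)/(-396 - 83255) = 340019/(-83651) = 340019*(-1/83651) = -340019/83651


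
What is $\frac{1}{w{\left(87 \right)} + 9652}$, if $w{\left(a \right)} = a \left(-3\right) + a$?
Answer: $\frac{1}{9478} \approx 0.00010551$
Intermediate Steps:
$w{\left(a \right)} = - 2 a$ ($w{\left(a \right)} = - 3 a + a = - 2 a$)
$\frac{1}{w{\left(87 \right)} + 9652} = \frac{1}{\left(-2\right) 87 + 9652} = \frac{1}{-174 + 9652} = \frac{1}{9478}$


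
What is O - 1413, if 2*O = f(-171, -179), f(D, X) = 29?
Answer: -2797/2 ≈ -1398.5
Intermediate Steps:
O = 29/2 (O = (½)*29 = 29/2 ≈ 14.500)
O - 1413 = 29/2 - 1413 = -2797/2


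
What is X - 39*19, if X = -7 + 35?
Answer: -713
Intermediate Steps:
X = 28
X - 39*19 = 28 - 39*19 = 28 - 741 = -713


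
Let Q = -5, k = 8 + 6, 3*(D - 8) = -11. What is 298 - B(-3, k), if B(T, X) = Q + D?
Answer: 896/3 ≈ 298.67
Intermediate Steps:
D = 13/3 (D = 8 + (⅓)*(-11) = 8 - 11/3 = 13/3 ≈ 4.3333)
k = 14
B(T, X) = -⅔ (B(T, X) = -5 + 13/3 = -⅔)
298 - B(-3, k) = 298 - 1*(-⅔) = 298 + ⅔ = 896/3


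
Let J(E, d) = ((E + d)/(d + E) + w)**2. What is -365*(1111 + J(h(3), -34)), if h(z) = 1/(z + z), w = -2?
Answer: -405880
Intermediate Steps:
h(z) = 1/(2*z)
J(E, d) = 1 (J(E, d) = ((E + d)/(d + E) - 2)**2 = ((E + d)/(E + d) - 2)**2 = (1 - 2)**2 = (-1)**2 = 1)
-365*(1111 + J(h(3), -34)) = -365*(1111 + 1) = -365*1112 = -405880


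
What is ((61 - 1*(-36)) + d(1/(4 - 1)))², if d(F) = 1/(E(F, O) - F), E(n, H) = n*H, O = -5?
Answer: 37249/4 ≈ 9312.3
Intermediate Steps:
E(n, H) = H*n
d(F) = -1/(6*F) (d(F) = 1/(-5*F - F) = 1/(-6*F) = -1/(6*F))
((61 - 1*(-36)) + d(1/(4 - 1)))² = ((61 - 1*(-36)) - 1/(6*(1/(4 - 1))))² = ((61 + 36) - 1/(6*(1/3)))² = (97 - 1/(6*⅓))² = (97 - ⅙*3)² = (97 - ½)² = (193/2)² = 37249/4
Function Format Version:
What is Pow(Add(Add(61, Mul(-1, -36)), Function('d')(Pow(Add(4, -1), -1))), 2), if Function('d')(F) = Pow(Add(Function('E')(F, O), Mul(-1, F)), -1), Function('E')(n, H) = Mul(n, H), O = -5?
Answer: Rational(37249, 4) ≈ 9312.3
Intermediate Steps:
Function('E')(n, H) = Mul(H, n)
Function('d')(F) = Mul(Rational(-1, 6), Pow(F, -1)) (Function('d')(F) = Pow(Add(Mul(-5, F), Mul(-1, F)), -1) = Pow(Mul(-6, F), -1) = Mul(Rational(-1, 6), Pow(F, -1)))
Pow(Add(Add(61, Mul(-1, -36)), Function('d')(Pow(Add(4, -1), -1))), 2) = Pow(Add(Add(61, Mul(-1, -36)), Mul(Rational(-1, 6), Pow(Pow(Add(4, -1), -1), -1))), 2) = Pow(Add(Add(61, 36), Mul(Rational(-1, 6), Pow(Pow(3, -1), -1))), 2) = Pow(Add(97, Mul(Rational(-1, 6), Pow(Rational(1, 3), -1))), 2) = Pow(Add(97, Mul(Rational(-1, 6), 3)), 2) = Pow(Add(97, Rational(-1, 2)), 2) = Pow(Rational(193, 2), 2) = Rational(37249, 4)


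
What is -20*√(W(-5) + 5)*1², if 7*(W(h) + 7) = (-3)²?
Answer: -20*I*√35/7 ≈ -16.903*I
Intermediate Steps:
W(h) = -40/7 (W(h) = -7 + (⅐)*(-3)² = -7 + (⅐)*9 = -7 + 9/7 = -40/7)
-20*√(W(-5) + 5)*1² = -20*√(-40/7 + 5)*1² = -20*I*√35/7*1 = -20*I*√35/7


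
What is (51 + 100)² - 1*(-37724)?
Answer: 60525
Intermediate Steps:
(51 + 100)² - 1*(-37724) = 151² + 37724 = 22801 + 37724 = 60525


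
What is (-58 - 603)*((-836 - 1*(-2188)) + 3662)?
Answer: -3314254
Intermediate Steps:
(-58 - 603)*((-836 - 1*(-2188)) + 3662) = -661*((-836 + 2188) + 3662) = -661*(1352 + 3662) = -661*5014 = -3314254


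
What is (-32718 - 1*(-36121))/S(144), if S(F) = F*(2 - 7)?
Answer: -3403/720 ≈ -4.7264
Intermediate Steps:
S(F) = -5*F (S(F) = F*(-5) = -5*F)
(-32718 - 1*(-36121))/S(144) = (-32718 - 1*(-36121))/((-5*144)) = (-32718 + 36121)/(-720) = 3403*(-1/720) = -3403/720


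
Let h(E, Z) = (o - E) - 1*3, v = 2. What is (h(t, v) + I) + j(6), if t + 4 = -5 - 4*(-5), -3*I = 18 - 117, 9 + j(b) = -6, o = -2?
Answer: 2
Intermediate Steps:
j(b) = -15 (j(b) = -9 - 6 = -15)
I = 33 (I = -(18 - 117)/3 = -⅓*(-99) = 33)
t = 11 (t = -4 + (-5 - 4*(-5)) = -4 + (-5 + 20) = -4 + 15 = 11)
h(E, Z) = -5 - E (h(E, Z) = (-2 - E) - 1*3 = (-2 - E) - 3 = -5 - E)
(h(t, v) + I) + j(6) = ((-5 - 1*11) + 33) - 15 = ((-5 - 11) + 33) - 15 = (-16 + 33) - 15 = 17 - 15 = 2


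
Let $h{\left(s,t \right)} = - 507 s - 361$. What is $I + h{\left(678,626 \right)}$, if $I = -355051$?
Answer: $-699158$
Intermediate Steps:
$h{\left(s,t \right)} = -361 - 507 s$
$I + h{\left(678,626 \right)} = -355051 - 344107 = -699158$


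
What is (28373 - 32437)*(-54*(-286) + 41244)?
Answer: -230380032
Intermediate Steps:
(28373 - 32437)*(-54*(-286) + 41244) = -4064*(15444 + 41244) = -4064*56688 = -230380032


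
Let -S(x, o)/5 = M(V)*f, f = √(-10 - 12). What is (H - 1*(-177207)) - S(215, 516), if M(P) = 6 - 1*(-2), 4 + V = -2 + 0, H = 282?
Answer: 177489 + 40*I*√22 ≈ 1.7749e+5 + 187.62*I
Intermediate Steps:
V = -6 (V = -4 + (-2 + 0) = -4 - 2 = -6)
f = I*√22 (f = √(-22) = I*√22 ≈ 4.6904*I)
M(P) = 8 (M(P) = 6 + 2 = 8)
S(x, o) = -40*I*√22
(H - 1*(-177207)) - S(215, 516) = (282 - 1*(-177207)) - (-40)*I*√22 = (282 + 177207) + 40*I*√22 = 177489 + 40*I*√22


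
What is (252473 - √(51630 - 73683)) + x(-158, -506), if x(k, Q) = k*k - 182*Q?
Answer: 369529 - I*√22053 ≈ 3.6953e+5 - 148.5*I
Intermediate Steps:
x(k, Q) = k² - 182*Q
(252473 - √(51630 - 73683)) + x(-158, -506) = (252473 - √(51630 - 73683)) + ((-158)² - 182*(-506)) = (252473 - √(-22053)) + (24964 + 92092) = (252473 - I*√22053) + 117056 = 369529 - I*√22053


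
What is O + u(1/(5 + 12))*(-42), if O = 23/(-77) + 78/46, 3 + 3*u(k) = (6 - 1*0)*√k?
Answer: 76856/1771 - 84*√17/17 ≈ 23.024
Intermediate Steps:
u(k) = -1 + 2*√k (u(k) = -1 + ((6 - 1*0)*√k)/3 = -1 + ((6 + 0)*√k)/3 = -1 + (6*√k)/3 = -1 + 2*√k)
O = 2474/1771 (O = 23*(-1/77) + 78*(1/46) = -23/77 + 39/23 = 2474/1771 ≈ 1.3970)
O + u(1/(5 + 12))*(-42) = 2474/1771 + (-1 + 2*√(1/(5 + 12)))*(-42) = 2474/1771 + (-1 + 2*√(1/17))*(-42) = 2474/1771 + (-1 + 2*(√17/17))*(-42) = 2474/1771 + (-1 + 2*√17/17)*(-42) = 2474/1771 + (42 - 84*√17/17) = 76856/1771 - 84*√17/17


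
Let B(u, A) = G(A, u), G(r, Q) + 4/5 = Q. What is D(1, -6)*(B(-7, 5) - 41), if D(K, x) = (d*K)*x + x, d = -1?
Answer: 0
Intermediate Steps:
G(r, Q) = -4/5 + Q
B(u, A) = -4/5 + u
D(K, x) = x - K*x (D(K, x) = (-K)*x + x = -K*x + x = x - K*x)
D(1, -6)*(B(-7, 5) - 41) = (-6*(1 - 1*1))*((-4/5 - 7) - 41) = (-6*(1 - 1))*(-39/5 - 41) = -6*0*(-244/5) = 0*(-244/5) = 0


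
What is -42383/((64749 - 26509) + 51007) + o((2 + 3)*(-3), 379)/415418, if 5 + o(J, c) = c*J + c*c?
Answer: -5294948197/37074810246 ≈ -0.14282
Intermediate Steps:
o(J, c) = -5 + c**2 + J*c (o(J, c) = -5 + (c*J + c*c) = -5 + (J*c + c**2) = -5 + (c**2 + J*c) = -5 + c**2 + J*c)
-42383/((64749 - 26509) + 51007) + o((2 + 3)*(-3), 379)/415418 = -42383/((64749 - 26509) + 51007) + (-5 + 379**2 + ((2 + 3)*(-3))*379)/415418 = -42383/(38240 + 51007) + (-5 + 143641 + (5*(-3))*379)*(1/415418) = -42383/89247 + (-5 + 143641 - 15*379)*(1/415418) = -42383*1/89247 + (-5 + 143641 - 5685)*(1/415418) = -42383/89247 + 137951*(1/415418) = -42383/89247 + 137951/415418 = -5294948197/37074810246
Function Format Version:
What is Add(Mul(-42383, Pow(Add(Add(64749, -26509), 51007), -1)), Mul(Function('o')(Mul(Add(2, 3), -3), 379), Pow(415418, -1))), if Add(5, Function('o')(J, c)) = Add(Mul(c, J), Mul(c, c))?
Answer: Rational(-5294948197, 37074810246) ≈ -0.14282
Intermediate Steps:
Function('o')(J, c) = Add(-5, Pow(c, 2), Mul(J, c)) (Function('o')(J, c) = Add(-5, Add(Mul(c, J), Mul(c, c))) = Add(-5, Add(Mul(J, c), Pow(c, 2))) = Add(-5, Add(Pow(c, 2), Mul(J, c))) = Add(-5, Pow(c, 2), Mul(J, c)))
Add(Mul(-42383, Pow(Add(Add(64749, -26509), 51007), -1)), Mul(Function('o')(Mul(Add(2, 3), -3), 379), Pow(415418, -1))) = Add(Mul(-42383, Pow(Add(Add(64749, -26509), 51007), -1)), Mul(Add(-5, Pow(379, 2), Mul(Mul(Add(2, 3), -3), 379)), Pow(415418, -1))) = Add(Mul(-42383, Pow(Add(38240, 51007), -1)), Mul(Add(-5, 143641, Mul(Mul(5, -3), 379)), Rational(1, 415418))) = Add(Mul(-42383, Pow(89247, -1)), Mul(Add(-5, 143641, Mul(-15, 379)), Rational(1, 415418))) = Add(Mul(-42383, Rational(1, 89247)), Mul(Add(-5, 143641, -5685), Rational(1, 415418))) = Add(Rational(-42383, 89247), Mul(137951, Rational(1, 415418))) = Add(Rational(-42383, 89247), Rational(137951, 415418)) = Rational(-5294948197, 37074810246)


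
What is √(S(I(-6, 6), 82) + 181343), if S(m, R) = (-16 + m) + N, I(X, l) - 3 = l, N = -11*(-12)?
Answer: 2*√45367 ≈ 425.99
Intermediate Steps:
N = 132
I(X, l) = 3 + l
S(m, R) = 116 + m (S(m, R) = (-16 + m) + 132 = 116 + m)
√(S(I(-6, 6), 82) + 181343) = √((116 + (3 + 6)) + 181343) = √((116 + 9) + 181343) = √(125 + 181343) = √181468 = 2*√45367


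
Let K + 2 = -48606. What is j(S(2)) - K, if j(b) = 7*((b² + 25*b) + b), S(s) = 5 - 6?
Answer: 48433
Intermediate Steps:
S(s) = -1
K = -48608 (K = -2 - 48606 = -48608)
j(b) = 7*b² + 182*b (j(b) = 7*(b² + 26*b) = 7*b² + 182*b)
j(S(2)) - K = 7*(-1)*(26 - 1) - 1*(-48608) = 7*(-1)*25 + 48608 = -175 + 48608 = 48433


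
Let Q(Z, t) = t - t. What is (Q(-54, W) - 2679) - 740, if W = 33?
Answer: -3419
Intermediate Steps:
Q(Z, t) = 0
(Q(-54, W) - 2679) - 740 = (0 - 2679) - 740 = -2679 - 740 = -3419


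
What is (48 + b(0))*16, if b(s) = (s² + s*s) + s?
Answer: 768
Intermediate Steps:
b(s) = s + 2*s² (b(s) = (s² + s²) + s = 2*s² + s = s + 2*s²)
(48 + b(0))*16 = (48 + 0*(1 + 2*0))*16 = (48 + 0*(1 + 0))*16 = (48 + 0*1)*16 = (48 + 0)*16 = 48*16 = 768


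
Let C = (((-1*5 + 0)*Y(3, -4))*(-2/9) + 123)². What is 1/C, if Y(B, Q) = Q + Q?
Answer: 81/1054729 ≈ 7.6797e-5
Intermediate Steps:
Y(B, Q) = 2*Q
C = 1054729/81 (C = (((-1*5 + 0)*(2*(-4)))*(-2/9) + 123)² = (((-5 + 0)*(-8))*(-2*⅑) + 123)² = (-5*(-8)*(-2/9) + 123)² = (40*(-2/9) + 123)² = (-80/9 + 123)² = (1027/9)² = 1054729/81 ≈ 13021.)
1/C = 1/(1054729/81) = 81/1054729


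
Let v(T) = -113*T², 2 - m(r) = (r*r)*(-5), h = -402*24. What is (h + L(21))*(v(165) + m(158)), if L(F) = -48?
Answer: 28618742688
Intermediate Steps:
h = -9648
m(r) = 2 + 5*r² (m(r) = 2 - r*r*(-5) = 2 - r²*(-5) = 2 - (-5)*r² = 2 + 5*r²)
(h + L(21))*(v(165) + m(158)) = (-9648 - 48)*(-113*165² + (2 + 5*158²)) = -9696*(-113*27225 + (2 + 5*24964)) = -9696*(-3076425 + (2 + 124820)) = -9696*(-3076425 + 124822) = -9696*(-2951603) = 28618742688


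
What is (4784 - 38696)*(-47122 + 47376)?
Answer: -8613648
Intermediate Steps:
(4784 - 38696)*(-47122 + 47376) = -33912*254 = -8613648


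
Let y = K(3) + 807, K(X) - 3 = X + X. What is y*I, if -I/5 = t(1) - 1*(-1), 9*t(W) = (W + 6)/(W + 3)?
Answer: -14620/3 ≈ -4873.3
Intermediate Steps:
t(W) = (6 + W)/(9*(3 + W)) (t(W) = ((W + 6)/(W + 3))/9 = ((6 + W)/(3 + W))/9 = (6 + W)/(9*(3 + W)))
K(X) = 3 + 2*X (K(X) = 3 + (X + X) = 3 + 2*X)
y = 816 (y = (3 + 2*3) + 807 = (3 + 6) + 807 = 9 + 807 = 816)
I = -215/36 (I = -5*((6 + 1)/(9*(3 + 1)) - 1*(-1)) = -5*((⅑)*7/4 + 1) = -5*((⅑)*(¼)*7 + 1) = -5*(7/36 + 1) = -5*43/36 = -215/36 ≈ -5.9722)
y*I = 816*(-215/36) = -14620/3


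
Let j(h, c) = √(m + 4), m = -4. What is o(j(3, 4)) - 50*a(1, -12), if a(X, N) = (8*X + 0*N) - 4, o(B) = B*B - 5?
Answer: -205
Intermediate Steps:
j(h, c) = 0 (j(h, c) = √(-4 + 4) = √0 = 0)
o(B) = -5 + B² (o(B) = B² - 5 = -5 + B²)
a(X, N) = -4 + 8*X (a(X, N) = (8*X + 0) - 4 = 8*X - 4 = -4 + 8*X)
o(j(3, 4)) - 50*a(1, -12) = (-5 + 0²) - 50*(-4 + 8*1) = (-5 + 0) - 50*(-4 + 8) = -5 - 50*4 = -5 - 200 = -205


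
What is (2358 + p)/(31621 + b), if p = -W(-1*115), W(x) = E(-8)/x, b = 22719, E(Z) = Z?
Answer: 135581/3124550 ≈ 0.043392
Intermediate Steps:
W(x) = -8/x
p = -8/115 (p = -(-8)/((-1*115)) = -(-8)/(-115) = -(-8)*(-1)/115 = -1*8/115 = -8/115 ≈ -0.069565)
(2358 + p)/(31621 + b) = (2358 - 8/115)/(31621 + 22719) = (271162/115)/54340 = (271162/115)*(1/54340) = 135581/3124550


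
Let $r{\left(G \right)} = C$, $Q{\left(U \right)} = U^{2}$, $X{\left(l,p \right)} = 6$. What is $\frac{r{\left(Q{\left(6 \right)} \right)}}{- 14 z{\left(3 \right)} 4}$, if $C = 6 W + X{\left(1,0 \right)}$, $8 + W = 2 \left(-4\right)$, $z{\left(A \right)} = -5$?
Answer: $- \frac{9}{28} \approx -0.32143$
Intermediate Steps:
$W = -16$ ($W = -8 + 2 \left(-4\right) = -8 - 8 = -16$)
$C = -90$ ($C = 6 \left(-16\right) + 6 = -96 + 6 = -90$)
$r{\left(G \right)} = -90$
$\frac{r{\left(Q{\left(6 \right)} \right)}}{- 14 z{\left(3 \right)} 4} = - \frac{90}{\left(-14\right) \left(-5\right) 4} = - \frac{90}{70 \cdot 4} = - \frac{90}{280} = \left(-90\right) \frac{1}{280} = - \frac{9}{28}$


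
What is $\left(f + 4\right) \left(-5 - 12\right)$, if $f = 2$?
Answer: $-102$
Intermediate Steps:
$\left(f + 4\right) \left(-5 - 12\right) = \left(2 + 4\right) \left(-5 - 12\right) = 6 \left(-17\right) = -102$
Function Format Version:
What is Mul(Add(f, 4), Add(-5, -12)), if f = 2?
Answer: -102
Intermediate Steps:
Mul(Add(f, 4), Add(-5, -12)) = Mul(Add(2, 4), Add(-5, -12)) = Mul(6, -17) = -102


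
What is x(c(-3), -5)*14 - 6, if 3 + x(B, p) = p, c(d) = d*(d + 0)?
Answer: -118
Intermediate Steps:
c(d) = d² (c(d) = d*d = d²)
x(B, p) = -3 + p
x(c(-3), -5)*14 - 6 = (-3 - 5)*14 - 6 = -8*14 - 6 = -112 - 6 = -118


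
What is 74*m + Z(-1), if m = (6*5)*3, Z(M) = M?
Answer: 6659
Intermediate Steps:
m = 90 (m = 30*3 = 90)
74*m + Z(-1) = 74*90 - 1 = 6660 - 1 = 6659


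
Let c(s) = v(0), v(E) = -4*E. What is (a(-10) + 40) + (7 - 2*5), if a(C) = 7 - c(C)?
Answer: 44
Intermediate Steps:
c(s) = 0 (c(s) = -4*0 = 0)
a(C) = 7 (a(C) = 7 - 1*0 = 7 + 0 = 7)
(a(-10) + 40) + (7 - 2*5) = (7 + 40) + (7 - 2*5) = 47 + (7 - 10) = 47 - 3 = 44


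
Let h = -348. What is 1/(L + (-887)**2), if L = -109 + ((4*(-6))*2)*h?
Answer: 1/803364 ≈ 1.2448e-6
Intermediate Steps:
L = 16595 (L = -109 + ((4*(-6))*2)*(-348) = -109 - 24*2*(-348) = -109 - 48*(-348) = -109 + 16704 = 16595)
1/(L + (-887)**2) = 1/(16595 + (-887)**2) = 1/(16595 + 786769) = 1/803364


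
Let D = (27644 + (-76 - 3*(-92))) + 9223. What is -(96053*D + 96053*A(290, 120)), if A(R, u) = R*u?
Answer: -6903040951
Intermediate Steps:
D = 37067 (D = (27644 + (-76 + 276)) + 9223 = (27644 + 200) + 9223 = 27844 + 9223 = 37067)
-(96053*D + 96053*A(290, 120)) = -96053/(1/(290*120 + 37067)) = -96053/(1/(34800 + 37067)) = -96053/(1/71867) = -96053/1/71867 = -96053*71867 = -6903040951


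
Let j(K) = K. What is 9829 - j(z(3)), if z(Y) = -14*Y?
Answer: 9871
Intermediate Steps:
9829 - j(z(3)) = 9829 - (-14)*3 = 9829 - 1*(-42) = 9829 + 42 = 9871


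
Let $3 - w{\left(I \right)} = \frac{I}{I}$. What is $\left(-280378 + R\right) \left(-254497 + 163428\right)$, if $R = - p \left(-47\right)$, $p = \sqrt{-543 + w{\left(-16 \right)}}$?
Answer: $25533744082 - 4280243 i \sqrt{541} \approx 2.5534 \cdot 10^{10} - 9.9556 \cdot 10^{7} i$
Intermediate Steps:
$w{\left(I \right)} = 2$ ($w{\left(I \right)} = 3 - \frac{I}{I} = 3 - 1 = 2$)
$p = i \sqrt{541}$ ($p = \sqrt{-543 + 2} = \sqrt{-541} = i \sqrt{541} \approx 23.259 i$)
$R = 47 i \sqrt{541}$ ($R = - i \sqrt{541} \left(-47\right) = - \left(-47\right) i \sqrt{541} = 47 i \sqrt{541} \approx 1093.2 i$)
$\left(-280378 + R\right) \left(-254497 + 163428\right) = \left(-280378 + 47 i \sqrt{541}\right) \left(-254497 + 163428\right) = \left(-280378 + 47 i \sqrt{541}\right) \left(-91069\right) = 25533744082 - 4280243 i \sqrt{541}$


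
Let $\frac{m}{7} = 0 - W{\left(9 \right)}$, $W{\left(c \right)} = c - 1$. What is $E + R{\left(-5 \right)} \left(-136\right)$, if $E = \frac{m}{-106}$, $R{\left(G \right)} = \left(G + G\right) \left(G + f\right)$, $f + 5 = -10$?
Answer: $- \frac{1441572}{53} \approx -27199.0$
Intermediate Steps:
$f = -15$ ($f = -5 - 10 = -15$)
$W{\left(c \right)} = -1 + c$ ($W{\left(c \right)} = c - 1 = -1 + c$)
$m = -56$ ($m = 7 \left(0 - \left(-1 + 9\right)\right) = 7 \left(0 - 8\right) = 7 \left(-8\right) = -56$)
$R{\left(G \right)} = 2 G \left(-15 + G\right)$ ($R{\left(G \right)} = \left(G + G\right) \left(G - 15\right) = 2 G \left(-15 + G\right)$)
$E = \frac{28}{53}$ ($E = - \frac{56}{-106} = \left(-56\right) \left(- \frac{1}{106}\right) = \frac{28}{53} \approx 0.5283$)
$E + R{\left(-5 \right)} \left(-136\right) = \frac{28}{53} + 2 \left(-5\right) \left(-15 - 5\right) \left(-136\right) = \frac{28}{53} + 2 \left(-5\right) \left(-20\right) \left(-136\right) = \frac{28}{53} + 200 \left(-136\right) = \frac{28}{53} - 27200 = - \frac{1441572}{53}$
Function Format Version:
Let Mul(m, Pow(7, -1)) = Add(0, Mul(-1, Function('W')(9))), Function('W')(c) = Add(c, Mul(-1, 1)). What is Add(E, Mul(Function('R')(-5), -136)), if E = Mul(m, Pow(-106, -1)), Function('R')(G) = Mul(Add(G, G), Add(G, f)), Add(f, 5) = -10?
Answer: Rational(-1441572, 53) ≈ -27199.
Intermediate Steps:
f = -15 (f = Add(-5, -10) = -15)
Function('W')(c) = Add(-1, c) (Function('W')(c) = Add(c, -1) = Add(-1, c))
m = -56 (m = Mul(7, Add(0, Mul(-1, Add(-1, 9)))) = Mul(7, Add(0, Mul(-1, 8))) = Mul(7, Add(0, -8)) = Mul(7, -8) = -56)
Function('R')(G) = Mul(2, G, Add(-15, G)) (Function('R')(G) = Mul(Add(G, G), Add(G, -15)) = Mul(Mul(2, G), Add(-15, G)) = Mul(2, G, Add(-15, G)))
E = Rational(28, 53) (E = Mul(-56, Pow(-106, -1)) = Mul(-56, Rational(-1, 106)) = Rational(28, 53) ≈ 0.52830)
Add(E, Mul(Function('R')(-5), -136)) = Add(Rational(28, 53), Mul(Mul(2, -5, Add(-15, -5)), -136)) = Add(Rational(28, 53), Mul(Mul(2, -5, -20), -136)) = Add(Rational(28, 53), Mul(200, -136)) = Add(Rational(28, 53), -27200) = Rational(-1441572, 53)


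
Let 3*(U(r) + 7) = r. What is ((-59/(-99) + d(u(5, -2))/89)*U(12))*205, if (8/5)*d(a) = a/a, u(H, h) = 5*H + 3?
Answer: -8713115/23496 ≈ -370.83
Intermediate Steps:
U(r) = -7 + r/3
u(H, h) = 3 + 5*H
d(a) = 5/8 (d(a) = 5*(a/a)/8 = (5/8)*1 = 5/8)
((-59/(-99) + d(u(5, -2))/89)*U(12))*205 = ((-59/(-99) + (5/8)/89)*(-7 + (⅓)*12))*205 = ((-59*(-1/99) + (5/8)*(1/89))*(-7 + 4))*205 = ((59/99 + 5/712)*(-3))*205 = ((42503/70488)*(-3))*205 = -42503/23496*205 = -8713115/23496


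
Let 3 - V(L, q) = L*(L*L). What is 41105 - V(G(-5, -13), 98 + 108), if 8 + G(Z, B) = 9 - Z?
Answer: 41318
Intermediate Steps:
G(Z, B) = 1 - Z (G(Z, B) = -8 + (9 - Z) = 1 - Z)
V(L, q) = 3 - L³ (V(L, q) = 3 - L*L*L = 3 - L*L² = 3 - L³)
41105 - V(G(-5, -13), 98 + 108) = 41105 - (3 - (1 - 1*(-5))³) = 41105 - (3 - (1 + 5)³) = 41105 - (3 - 1*6³) = 41105 - (3 - 1*216) = 41105 - (3 - 216) = 41105 - 1*(-213) = 41105 + 213 = 41318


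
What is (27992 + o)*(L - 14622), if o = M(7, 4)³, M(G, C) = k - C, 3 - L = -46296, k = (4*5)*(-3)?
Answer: -7417232904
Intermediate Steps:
k = -60 (k = 20*(-3) = -60)
L = 46299 (L = 3 - 1*(-46296) = 3 + 46296 = 46299)
M(G, C) = -60 - C
o = -262144 (o = (-60 - 1*4)³ = (-60 - 4)³ = (-64)³ = -262144)
(27992 + o)*(L - 14622) = (27992 - 262144)*(46299 - 14622) = -234152*31677 = -7417232904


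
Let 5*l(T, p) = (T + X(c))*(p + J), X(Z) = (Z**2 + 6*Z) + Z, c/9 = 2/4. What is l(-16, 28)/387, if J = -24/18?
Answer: 572/1161 ≈ 0.49268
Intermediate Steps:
J = -4/3 (J = -24*1/18 = -4/3 ≈ -1.3333)
c = 9/2 (c = 9*(2/4) = 9*(2*(1/4)) = 9*(1/2) = 9/2 ≈ 4.5000)
X(Z) = Z**2 + 7*Z
l(T, p) = (-4/3 + p)*(207/4 + T)/5 (l(T, p) = ((T + 9*(7 + 9/2)/2)*(p - 4/3))/5 = ((T + (9/2)*(23/2))*(-4/3 + p))/5 = ((T + 207/4)*(-4/3 + p))/5 = ((207/4 + T)*(-4/3 + p))/5 = ((-4/3 + p)*(207/4 + T))/5 = (-4/3 + p)*(207/4 + T)/5)
l(-16, 28)/387 = (-69/5 - 4/15*(-16) + (207/20)*28 + (1/5)*(-16)*28)/387 = (-69/5 + 64/15 + 1449/5 - 448/5)*(1/387) = (572/3)*(1/387) = 572/1161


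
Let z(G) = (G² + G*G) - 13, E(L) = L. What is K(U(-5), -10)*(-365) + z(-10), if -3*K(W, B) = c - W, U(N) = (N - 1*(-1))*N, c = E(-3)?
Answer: -7834/3 ≈ -2611.3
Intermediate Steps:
c = -3
U(N) = N*(1 + N) (U(N) = (N + 1)*N = (1 + N)*N = N*(1 + N))
z(G) = -13 + 2*G² (z(G) = (G² + G²) - 13 = 2*G² - 13 = -13 + 2*G²)
K(W, B) = 1 + W/3 (K(W, B) = -(-3 - W)/3 = 1 + W/3)
K(U(-5), -10)*(-365) + z(-10) = (1 + (-5*(1 - 5))/3)*(-365) + (-13 + 2*(-10)²) = (1 + (-5*(-4))/3)*(-365) + (-13 + 2*100) = (1 + (⅓)*20)*(-365) + (-13 + 200) = (1 + 20/3)*(-365) + 187 = (23/3)*(-365) + 187 = -8395/3 + 187 = -7834/3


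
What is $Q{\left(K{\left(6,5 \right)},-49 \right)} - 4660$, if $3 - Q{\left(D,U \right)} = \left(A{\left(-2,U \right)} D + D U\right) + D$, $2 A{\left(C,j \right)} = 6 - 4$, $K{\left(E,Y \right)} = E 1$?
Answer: $-4375$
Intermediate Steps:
$K{\left(E,Y \right)} = E$
$A{\left(C,j \right)} = 1$ ($A{\left(C,j \right)} = \frac{6 - 4}{2} = \frac{1}{2} \cdot 2 = 1$)
$Q{\left(D,U \right)} = 3 - 2 D - D U$ ($Q{\left(D,U \right)} = 3 - \left(\left(1 D + D U\right) + D\right) = 3 - \left(\left(D + D U\right) + D\right) = 3 - \left(2 D + D U\right) = 3 - 2 D - D U$)
$Q{\left(K{\left(6,5 \right)},-49 \right)} - 4660 = \left(3 - 12 - 6 \left(-49\right)\right) - 4660 = \left(3 - 12 + 294\right) - 4660 = 285 - 4660 = -4375$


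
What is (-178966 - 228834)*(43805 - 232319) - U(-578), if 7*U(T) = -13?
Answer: 538132064413/7 ≈ 7.6876e+10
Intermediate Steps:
U(T) = -13/7 (U(T) = (⅐)*(-13) = -13/7)
(-178966 - 228834)*(43805 - 232319) - U(-578) = (-178966 - 228834)*(43805 - 232319) - 1*(-13/7) = -407800*(-188514) + 13/7 = 76876009200 + 13/7 = 538132064413/7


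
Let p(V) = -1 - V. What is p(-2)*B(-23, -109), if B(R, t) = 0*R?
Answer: 0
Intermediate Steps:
B(R, t) = 0
p(-2)*B(-23, -109) = (-1 - 1*(-2))*0 = (-1 + 2)*0 = 1*0 = 0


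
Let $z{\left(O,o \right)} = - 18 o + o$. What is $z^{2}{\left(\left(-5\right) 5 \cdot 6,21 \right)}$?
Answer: $127449$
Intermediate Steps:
$z{\left(O,o \right)} = - 17 o$
$z^{2}{\left(\left(-5\right) 5 \cdot 6,21 \right)} = \left(\left(-17\right) 21\right)^{2} = \left(-357\right)^{2} = 127449$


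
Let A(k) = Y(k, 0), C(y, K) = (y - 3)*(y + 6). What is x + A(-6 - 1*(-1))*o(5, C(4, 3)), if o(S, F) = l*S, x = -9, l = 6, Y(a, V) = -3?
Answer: -99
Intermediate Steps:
C(y, K) = (-3 + y)*(6 + y)
A(k) = -3
o(S, F) = 6*S
x + A(-6 - 1*(-1))*o(5, C(4, 3)) = -9 - 18*5 = -9 - 3*30 = -9 - 90 = -99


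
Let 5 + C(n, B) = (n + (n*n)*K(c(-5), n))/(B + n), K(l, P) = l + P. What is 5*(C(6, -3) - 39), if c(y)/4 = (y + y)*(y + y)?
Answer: 24150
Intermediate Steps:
c(y) = 16*y² (c(y) = 4*((y + y)*(y + y)) = 4*((2*y)*(2*y)) = 4*(4*y²) = 16*y²)
K(l, P) = P + l
C(n, B) = -5 + (n + n²*(400 + n))/(B + n) (C(n, B) = -5 + (n + (n*n)*(n + 16*(-5)²))/(B + n) = -5 + (n + n²*(n + 16*25))/(B + n) = -5 + (n + n²*(n + 400))/(B + n) = -5 + (n + n²*(400 + n))/(B + n))
5*(C(6, -3) - 39) = 5*((-5*(-3) - 4*6 + 6²*(400 + 6))/(-3 + 6) - 39) = 5*((15 - 24 + 36*406)/3 - 39) = 5*((15 - 24 + 14616)/3 - 39) = 5*((⅓)*14607 - 39) = 5*(4869 - 39) = 5*4830 = 24150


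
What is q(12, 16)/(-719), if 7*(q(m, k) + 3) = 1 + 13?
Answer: 1/719 ≈ 0.0013908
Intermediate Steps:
q(m, k) = -1 (q(m, k) = -3 + (1 + 13)/7 = -3 + (⅐)*14 = -3 + 2 = -1)
q(12, 16)/(-719) = -1/(-719) = -1*(-1/719) = 1/719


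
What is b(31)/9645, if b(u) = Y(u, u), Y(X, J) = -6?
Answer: -2/3215 ≈ -0.00062208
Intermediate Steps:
b(u) = -6
b(31)/9645 = -6/9645 = -6*1/9645 = -2/3215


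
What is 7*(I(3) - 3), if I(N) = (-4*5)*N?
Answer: -441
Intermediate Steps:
I(N) = -20*N
7*(I(3) - 3) = 7*(-20*3 - 3) = 7*(-60 - 3) = 7*(-63) = -441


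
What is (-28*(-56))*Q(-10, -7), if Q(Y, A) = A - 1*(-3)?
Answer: -6272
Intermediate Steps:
Q(Y, A) = 3 + A (Q(Y, A) = A + 3 = 3 + A)
(-28*(-56))*Q(-10, -7) = (-28*(-56))*(3 - 7) = 1568*(-4) = -6272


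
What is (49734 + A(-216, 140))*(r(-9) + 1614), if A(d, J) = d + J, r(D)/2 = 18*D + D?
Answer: 63164976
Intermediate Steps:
r(D) = 38*D (r(D) = 2*(18*D + D) = 2*(19*D) = 38*D)
A(d, J) = J + d
(49734 + A(-216, 140))*(r(-9) + 1614) = (49734 + (140 - 216))*(38*(-9) + 1614) = (49734 - 76)*(-342 + 1614) = 49658*1272 = 63164976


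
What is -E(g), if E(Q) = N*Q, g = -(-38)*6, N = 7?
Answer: -1596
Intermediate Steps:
g = 228 (g = -1*(-228) = 228)
E(Q) = 7*Q
-E(g) = -7*228 = -1*1596 = -1596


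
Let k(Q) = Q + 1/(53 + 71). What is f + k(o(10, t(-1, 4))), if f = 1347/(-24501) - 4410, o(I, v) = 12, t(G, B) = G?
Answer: -4453937293/1012708 ≈ -4398.0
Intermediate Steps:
k(Q) = 1/124 + Q (k(Q) = Q + 1/124 = 1/124 + Q)
f = -36016919/8167 (f = 1347*(-1/24501) - 4410 = -449/8167 - 4410 = -36016919/8167 ≈ -4410.1)
f + k(o(10, t(-1, 4))) = -36016919/8167 + (1/124 + 12) = -36016919/8167 + 1489/124 = -4453937293/1012708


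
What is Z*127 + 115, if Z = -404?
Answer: -51193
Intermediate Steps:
Z*127 + 115 = -404*127 + 115 = -51308 + 115 = -51193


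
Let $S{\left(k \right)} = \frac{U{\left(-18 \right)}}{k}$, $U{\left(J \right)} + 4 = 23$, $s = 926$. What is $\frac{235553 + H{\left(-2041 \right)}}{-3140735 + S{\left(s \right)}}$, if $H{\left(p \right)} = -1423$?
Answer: $- \frac{216804380}{2908320591} \approx -0.074546$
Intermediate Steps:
$U{\left(J \right)} = 19$ ($U{\left(J \right)} = -4 + 23 = 19$)
$S{\left(k \right)} = \frac{19}{k}$
$\frac{235553 + H{\left(-2041 \right)}}{-3140735 + S{\left(s \right)}} = \frac{235553 - 1423}{-3140735 + \frac{19}{926}} = \frac{234130}{-3140735 + 19 \cdot \frac{1}{926}} = \frac{234130}{-3140735 + \frac{19}{926}} = \frac{234130}{- \frac{2908320591}{926}} = 234130 \left(- \frac{926}{2908320591}\right) = - \frac{216804380}{2908320591}$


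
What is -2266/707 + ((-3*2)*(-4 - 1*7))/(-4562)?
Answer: -5192077/1612667 ≈ -3.2196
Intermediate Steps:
-2266/707 + ((-3*2)*(-4 - 1*7))/(-4562) = -2266*1/707 - 6*(-4 - 7)*(-1/4562) = -2266/707 - 6*(-11)*(-1/4562) = -2266/707 + 66*(-1/4562) = -2266/707 - 33/2281 = -5192077/1612667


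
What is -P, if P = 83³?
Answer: -571787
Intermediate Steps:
P = 571787
-P = -1*571787 = -571787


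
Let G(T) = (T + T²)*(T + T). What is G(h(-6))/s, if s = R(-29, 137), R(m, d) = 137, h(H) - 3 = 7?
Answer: 2200/137 ≈ 16.058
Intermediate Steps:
h(H) = 10 (h(H) = 3 + 7 = 10)
G(T) = 2*T*(T + T²) (G(T) = (T + T²)*(2*T) = 2*T*(T + T²))
s = 137
G(h(-6))/s = (2*10²*(1 + 10))/137 = (2*100*11)*(1/137) = 2200*(1/137) = 2200/137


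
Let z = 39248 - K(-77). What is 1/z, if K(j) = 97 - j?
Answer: 1/39074 ≈ 2.5592e-5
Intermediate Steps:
z = 39074 (z = 39248 - (97 - 1*(-77)) = 39248 - (97 + 77) = 39248 - 1*174 = 39248 - 174 = 39074)
1/z = 1/39074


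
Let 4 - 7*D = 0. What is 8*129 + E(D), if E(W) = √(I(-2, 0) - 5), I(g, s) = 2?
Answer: 1032 + I*√3 ≈ 1032.0 + 1.732*I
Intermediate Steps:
D = 4/7 (D = 4/7 - ⅐*0 = 4/7 + 0 = 4/7 ≈ 0.57143)
E(W) = I*√3 (E(W) = √(2 - 5) = √(-3) = I*√3)
8*129 + E(D) = 8*129 + I*√3 = 1032 + I*√3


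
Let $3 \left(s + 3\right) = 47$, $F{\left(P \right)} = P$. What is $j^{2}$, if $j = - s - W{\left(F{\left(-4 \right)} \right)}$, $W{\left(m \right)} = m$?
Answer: $\frac{676}{9} \approx 75.111$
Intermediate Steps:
$s = \frac{38}{3}$ ($s = -3 + \frac{1}{3} \cdot 47 = -3 + \frac{47}{3} = \frac{38}{3} \approx 12.667$)
$j = - \frac{26}{3}$ ($j = \left(-1\right) \frac{38}{3} - -4 = - \frac{38}{3} + 4 = - \frac{26}{3} \approx -8.6667$)
$j^{2} = \left(- \frac{26}{3}\right)^{2} = \frac{676}{9}$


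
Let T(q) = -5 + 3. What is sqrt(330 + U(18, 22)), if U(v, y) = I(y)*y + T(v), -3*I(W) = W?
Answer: 10*sqrt(15)/3 ≈ 12.910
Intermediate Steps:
T(q) = -2
I(W) = -W/3
U(v, y) = -2 - y**2/3 (U(v, y) = (-y/3)*y - 2 = -y**2/3 - 2 = -2 - y**2/3)
sqrt(330 + U(18, 22)) = sqrt(330 + (-2 - 1/3*22**2)) = sqrt(330 + (-2 - 1/3*484)) = sqrt(330 + (-2 - 484/3)) = sqrt(330 - 490/3) = sqrt(500/3) = 10*sqrt(15)/3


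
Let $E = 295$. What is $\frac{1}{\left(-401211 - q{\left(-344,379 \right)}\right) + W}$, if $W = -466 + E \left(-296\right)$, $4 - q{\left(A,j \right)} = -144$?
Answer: $- \frac{1}{489145} \approx -2.0444 \cdot 10^{-6}$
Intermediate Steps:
$q{\left(A,j \right)} = 148$ ($q{\left(A,j \right)} = 4 - -144 = 4 + 144 = 148$)
$W = -87786$ ($W = -466 + 295 \left(-296\right) = -466 - 87320 = -87786$)
$\frac{1}{\left(-401211 - q{\left(-344,379 \right)}\right) + W} = \frac{1}{\left(-401211 - 148\right) - 87786} = \frac{1}{-401359 - 87786} = \frac{1}{-489145} = - \frac{1}{489145}$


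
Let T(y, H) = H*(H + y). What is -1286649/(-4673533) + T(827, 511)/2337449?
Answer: 6202855054095/10924145037317 ≈ 0.56781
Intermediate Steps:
-1286649/(-4673533) + T(827, 511)/2337449 = -1286649/(-4673533) + (511*(511 + 827))/2337449 = -1286649*(-1/4673533) + (511*1338)*(1/2337449) = 1286649/4673533 + 683718*(1/2337449) = 1286649/4673533 + 683718/2337449 = 6202855054095/10924145037317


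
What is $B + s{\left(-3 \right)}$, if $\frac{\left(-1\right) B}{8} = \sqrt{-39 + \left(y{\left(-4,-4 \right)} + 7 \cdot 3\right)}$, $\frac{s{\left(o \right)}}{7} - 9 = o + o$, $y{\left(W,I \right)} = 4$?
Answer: $21 - 8 i \sqrt{14} \approx 21.0 - 29.933 i$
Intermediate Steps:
$s{\left(o \right)} = 63 + 14 o$ ($s{\left(o \right)} = 63 + 7 \left(o + o\right) = 63 + 7 \cdot 2 o = 63 + 14 o$)
$B = - 8 i \sqrt{14}$ ($B = - 8 \sqrt{-39 + \left(4 + 7 \cdot 3\right)} = - 8 \sqrt{-39 + \left(4 + 21\right)} = - 8 \sqrt{-39 + 25} = - 8 \sqrt{-14} = - 8 i \sqrt{14} \approx - 29.933 i$)
$B + s{\left(-3 \right)} = - 8 i \sqrt{14} + \left(63 + 14 \left(-3\right)\right) = - 8 i \sqrt{14} + \left(63 - 42\right) = - 8 i \sqrt{14} + 21 = 21 - 8 i \sqrt{14}$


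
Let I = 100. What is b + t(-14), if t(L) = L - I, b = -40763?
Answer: -40877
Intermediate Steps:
t(L) = -100 + L (t(L) = L - 1*100 = L - 100 = -100 + L)
b + t(-14) = -40763 + (-100 - 14) = -40763 - 114 = -40877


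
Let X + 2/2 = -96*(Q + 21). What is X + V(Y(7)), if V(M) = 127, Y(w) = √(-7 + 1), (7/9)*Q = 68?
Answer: -71982/7 ≈ -10283.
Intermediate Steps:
Q = 612/7 (Q = (9/7)*68 = 612/7 ≈ 87.429)
Y(w) = I*√6 (Y(w) = √(-6) = I*√6)
X = -72871/7 (X = -1 - 96*(612/7 + 21) = -1 - 96*759/7 = -1 - 72864/7 = -72871/7 ≈ -10410.)
X + V(Y(7)) = -72871/7 + 127 = -71982/7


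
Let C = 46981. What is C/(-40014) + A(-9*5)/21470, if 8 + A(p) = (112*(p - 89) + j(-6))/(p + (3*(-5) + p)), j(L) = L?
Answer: -924074201/791276850 ≈ -1.1678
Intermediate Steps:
A(p) = -8 + (-9974 + 112*p)/(-15 + 2*p) (A(p) = -8 + (112*(p - 89) - 6)/(p + (3*(-5) + p)) = -8 + (112*(-89 + p) - 6)/(p + (-15 + p)) = -8 + ((-9968 + 112*p) - 6)/(-15 + 2*p) = -8 + (-9974 + 112*p)/(-15 + 2*p))
C/(-40014) + A(-9*5)/21470 = 46981/(-40014) + (2*(-4927 + 48*(-9*5))/(-15 + 2*(-9*5)))/21470 = 46981*(-1/40014) + (2*(-4927 + 48*(-45))/(-15 + 2*(-45)))*(1/21470) = -46981/40014 + (2*(-4927 - 2160)/(-15 - 90))*(1/21470) = -46981/40014 + (2*(-7087)/(-105))*(1/21470) = -46981/40014 + (2*(-1/105)*(-7087))*(1/21470) = -46981/40014 + (14174/105)*(1/21470) = -46981/40014 + 373/59325 = -924074201/791276850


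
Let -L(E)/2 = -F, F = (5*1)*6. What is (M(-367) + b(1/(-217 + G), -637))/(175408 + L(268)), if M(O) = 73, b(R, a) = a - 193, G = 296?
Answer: -757/175468 ≈ -0.0043142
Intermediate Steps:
b(R, a) = -193 + a
F = 30 (F = 5*6 = 30)
L(E) = 60 (L(E) = -(-2)*30 = -2*(-30) = 60)
(M(-367) + b(1/(-217 + G), -637))/(175408 + L(268)) = (73 + (-193 - 637))/(175408 + 60) = (73 - 830)/175468 = -757*1/175468 = -757/175468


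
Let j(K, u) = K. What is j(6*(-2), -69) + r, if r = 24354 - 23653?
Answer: 689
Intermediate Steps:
r = 701
j(6*(-2), -69) + r = 6*(-2) + 701 = -12 + 701 = 689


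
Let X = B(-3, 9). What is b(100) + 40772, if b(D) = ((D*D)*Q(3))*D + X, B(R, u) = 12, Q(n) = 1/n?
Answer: 1122352/3 ≈ 3.7412e+5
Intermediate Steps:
X = 12
b(D) = 12 + D³/3 (b(D) = ((D*D)/3)*D + 12 = (D²*(⅓))*D + 12 = (D²/3)*D + 12 = D³/3 + 12 = 12 + D³/3)
b(100) + 40772 = (12 + (⅓)*100³) + 40772 = (12 + (⅓)*1000000) + 40772 = (12 + 1000000/3) + 40772 = 1000036/3 + 40772 = 1122352/3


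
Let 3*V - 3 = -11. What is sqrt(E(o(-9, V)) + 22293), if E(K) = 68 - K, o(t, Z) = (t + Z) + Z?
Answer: sqrt(201378)/3 ≈ 149.58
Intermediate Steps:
V = -8/3 (V = 1 + (1/3)*(-11) = 1 - 11/3 = -8/3 ≈ -2.6667)
o(t, Z) = t + 2*Z (o(t, Z) = (Z + t) + Z = t + 2*Z)
sqrt(E(o(-9, V)) + 22293) = sqrt((68 - (-9 + 2*(-8/3))) + 22293) = sqrt((68 - (-9 - 16/3)) + 22293) = sqrt((68 - 1*(-43/3)) + 22293) = sqrt((68 + 43/3) + 22293) = sqrt(247/3 + 22293) = sqrt(67126/3) = sqrt(201378)/3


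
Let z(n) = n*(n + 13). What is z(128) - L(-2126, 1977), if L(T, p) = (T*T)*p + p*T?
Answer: -8931573702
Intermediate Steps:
L(T, p) = T*p + p*T² (L(T, p) = T²*p + T*p = p*T² + T*p = T*p + p*T²)
z(n) = n*(13 + n)
z(128) - L(-2126, 1977) = 128*(13 + 128) - (-2126)*1977*(1 - 2126) = 128*141 - (-2126)*1977*(-2125) = 18048 - 1*8931591750 = 18048 - 8931591750 = -8931573702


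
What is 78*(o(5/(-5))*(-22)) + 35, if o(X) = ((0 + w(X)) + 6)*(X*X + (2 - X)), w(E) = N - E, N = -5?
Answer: -13693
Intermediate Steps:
w(E) = -5 - E
o(X) = (1 - X)*(2 + X² - X) (o(X) = ((0 + (-5 - X)) + 6)*(X*X + (2 - X)) = ((-5 - X) + 6)*(X² + (2 - X)) = (1 - X)*(2 + X² - X))
78*(o(5/(-5))*(-22)) + 35 = 78*((2 - (5/(-5))³ - 15/(-5) + 2*(5/(-5))²)*(-22)) + 35 = 78*((2 - (5*(-⅕))³ - 15*(-1)/5 + 2*(5*(-⅕))²)*(-22)) + 35 = 78*((2 - 1*(-1)³ - 3*(-1) + 2*(-1)²)*(-22)) + 35 = 78*((2 - 1*(-1) + 3 + 2*1)*(-22)) + 35 = 78*((2 + 1 + 3 + 2)*(-22)) + 35 = 78*(8*(-22)) + 35 = 78*(-176) + 35 = -13728 + 35 = -13693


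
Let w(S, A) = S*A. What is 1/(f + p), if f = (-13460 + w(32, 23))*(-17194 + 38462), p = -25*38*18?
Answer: -1/270631132 ≈ -3.6951e-9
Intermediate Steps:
p = -17100 (p = -950*18 = -17100)
w(S, A) = A*S
f = -270614032 (f = (-13460 + 23*32)*(-17194 + 38462) = (-13460 + 736)*21268 = -12724*21268 = -270614032)
1/(f + p) = 1/(-270614032 - 17100) = 1/(-270631132) = -1/270631132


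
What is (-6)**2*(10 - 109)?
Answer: -3564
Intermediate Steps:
(-6)**2*(10 - 109) = 36*(-99) = -3564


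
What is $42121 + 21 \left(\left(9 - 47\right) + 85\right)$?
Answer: $43108$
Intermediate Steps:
$42121 + 21 \left(\left(9 - 47\right) + 85\right) = 42121 + 21 \left(-38 + 85\right) = 42121 + 21 \cdot 47 = 42121 + 987 = 43108$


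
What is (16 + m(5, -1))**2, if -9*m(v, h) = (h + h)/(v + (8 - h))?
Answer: 1018081/3969 ≈ 256.51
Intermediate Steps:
m(v, h) = -2*h/(9*(8 + v - h)) (m(v, h) = -(h + h)/(9*(v + (8 - h))) = -2*h/(9*(8 + v - h)))
(16 + m(5, -1))**2 = (16 - 2*(-1)/(72 - 9*(-1) + 9*5))**2 = (16 - 2*(-1)/(72 + 9 + 45))**2 = (16 - 2*(-1)/126)**2 = (16 - 2*(-1)*1/126)**2 = (16 + 1/63)**2 = (1009/63)**2 = 1018081/3969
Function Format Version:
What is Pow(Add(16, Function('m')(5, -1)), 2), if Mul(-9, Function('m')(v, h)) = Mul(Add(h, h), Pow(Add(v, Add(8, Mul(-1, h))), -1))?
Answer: Rational(1018081, 3969) ≈ 256.51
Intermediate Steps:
Function('m')(v, h) = Mul(Rational(-2, 9), h, Pow(Add(8, v, Mul(-1, h)), -1)) (Function('m')(v, h) = Mul(Rational(-1, 9), Mul(Add(h, h), Pow(Add(v, Add(8, Mul(-1, h))), -1))) = Mul(Rational(-1, 9), Mul(Mul(2, h), Pow(Add(8, v, Mul(-1, h)), -1))) = Mul(Rational(-1, 9), Mul(2, h, Pow(Add(8, v, Mul(-1, h)), -1))) = Mul(Rational(-2, 9), h, Pow(Add(8, v, Mul(-1, h)), -1)))
Pow(Add(16, Function('m')(5, -1)), 2) = Pow(Add(16, Mul(-2, -1, Pow(Add(72, Mul(-9, -1), Mul(9, 5)), -1))), 2) = Pow(Add(16, Mul(-2, -1, Pow(Add(72, 9, 45), -1))), 2) = Pow(Add(16, Mul(-2, -1, Pow(126, -1))), 2) = Pow(Add(16, Mul(-2, -1, Rational(1, 126))), 2) = Pow(Add(16, Rational(1, 63)), 2) = Pow(Rational(1009, 63), 2) = Rational(1018081, 3969)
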